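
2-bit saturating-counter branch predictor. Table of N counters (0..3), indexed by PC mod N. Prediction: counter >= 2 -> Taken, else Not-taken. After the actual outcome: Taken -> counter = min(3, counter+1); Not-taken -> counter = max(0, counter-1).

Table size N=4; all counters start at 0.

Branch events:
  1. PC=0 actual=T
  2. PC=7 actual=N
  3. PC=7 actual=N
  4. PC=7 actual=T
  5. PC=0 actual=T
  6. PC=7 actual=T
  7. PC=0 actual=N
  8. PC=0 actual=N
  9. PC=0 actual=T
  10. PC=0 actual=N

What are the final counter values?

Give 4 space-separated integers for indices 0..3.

Answer: 0 0 0 2

Derivation:
Ev 1: PC=0 idx=0 pred=N actual=T -> ctr[0]=1
Ev 2: PC=7 idx=3 pred=N actual=N -> ctr[3]=0
Ev 3: PC=7 idx=3 pred=N actual=N -> ctr[3]=0
Ev 4: PC=7 idx=3 pred=N actual=T -> ctr[3]=1
Ev 5: PC=0 idx=0 pred=N actual=T -> ctr[0]=2
Ev 6: PC=7 idx=3 pred=N actual=T -> ctr[3]=2
Ev 7: PC=0 idx=0 pred=T actual=N -> ctr[0]=1
Ev 8: PC=0 idx=0 pred=N actual=N -> ctr[0]=0
Ev 9: PC=0 idx=0 pred=N actual=T -> ctr[0]=1
Ev 10: PC=0 idx=0 pred=N actual=N -> ctr[0]=0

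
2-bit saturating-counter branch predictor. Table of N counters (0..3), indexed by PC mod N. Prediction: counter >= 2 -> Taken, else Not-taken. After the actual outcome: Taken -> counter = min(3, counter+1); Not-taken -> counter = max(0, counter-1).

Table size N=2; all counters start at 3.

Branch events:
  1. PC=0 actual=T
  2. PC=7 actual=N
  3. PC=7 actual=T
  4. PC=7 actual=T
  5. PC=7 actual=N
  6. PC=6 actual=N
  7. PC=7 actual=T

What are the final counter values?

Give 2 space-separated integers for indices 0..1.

Answer: 2 3

Derivation:
Ev 1: PC=0 idx=0 pred=T actual=T -> ctr[0]=3
Ev 2: PC=7 idx=1 pred=T actual=N -> ctr[1]=2
Ev 3: PC=7 idx=1 pred=T actual=T -> ctr[1]=3
Ev 4: PC=7 idx=1 pred=T actual=T -> ctr[1]=3
Ev 5: PC=7 idx=1 pred=T actual=N -> ctr[1]=2
Ev 6: PC=6 idx=0 pred=T actual=N -> ctr[0]=2
Ev 7: PC=7 idx=1 pred=T actual=T -> ctr[1]=3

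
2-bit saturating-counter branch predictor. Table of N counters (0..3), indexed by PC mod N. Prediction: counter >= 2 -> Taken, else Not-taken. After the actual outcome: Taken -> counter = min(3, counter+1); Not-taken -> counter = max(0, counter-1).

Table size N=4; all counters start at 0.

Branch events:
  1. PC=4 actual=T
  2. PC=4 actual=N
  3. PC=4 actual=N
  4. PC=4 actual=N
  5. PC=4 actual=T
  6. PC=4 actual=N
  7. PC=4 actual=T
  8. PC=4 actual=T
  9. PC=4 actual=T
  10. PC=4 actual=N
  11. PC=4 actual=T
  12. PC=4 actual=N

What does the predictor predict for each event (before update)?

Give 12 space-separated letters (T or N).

Ev 1: PC=4 idx=0 pred=N actual=T -> ctr[0]=1
Ev 2: PC=4 idx=0 pred=N actual=N -> ctr[0]=0
Ev 3: PC=4 idx=0 pred=N actual=N -> ctr[0]=0
Ev 4: PC=4 idx=0 pred=N actual=N -> ctr[0]=0
Ev 5: PC=4 idx=0 pred=N actual=T -> ctr[0]=1
Ev 6: PC=4 idx=0 pred=N actual=N -> ctr[0]=0
Ev 7: PC=4 idx=0 pred=N actual=T -> ctr[0]=1
Ev 8: PC=4 idx=0 pred=N actual=T -> ctr[0]=2
Ev 9: PC=4 idx=0 pred=T actual=T -> ctr[0]=3
Ev 10: PC=4 idx=0 pred=T actual=N -> ctr[0]=2
Ev 11: PC=4 idx=0 pred=T actual=T -> ctr[0]=3
Ev 12: PC=4 idx=0 pred=T actual=N -> ctr[0]=2

Answer: N N N N N N N N T T T T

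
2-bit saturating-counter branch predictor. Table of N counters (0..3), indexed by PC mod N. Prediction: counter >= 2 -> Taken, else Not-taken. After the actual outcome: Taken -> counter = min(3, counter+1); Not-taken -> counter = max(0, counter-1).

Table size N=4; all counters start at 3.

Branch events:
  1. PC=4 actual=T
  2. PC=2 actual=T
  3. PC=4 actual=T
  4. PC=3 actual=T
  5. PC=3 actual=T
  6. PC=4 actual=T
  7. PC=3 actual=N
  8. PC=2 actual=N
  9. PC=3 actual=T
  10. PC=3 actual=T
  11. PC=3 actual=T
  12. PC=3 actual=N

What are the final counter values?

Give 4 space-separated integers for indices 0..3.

Ev 1: PC=4 idx=0 pred=T actual=T -> ctr[0]=3
Ev 2: PC=2 idx=2 pred=T actual=T -> ctr[2]=3
Ev 3: PC=4 idx=0 pred=T actual=T -> ctr[0]=3
Ev 4: PC=3 idx=3 pred=T actual=T -> ctr[3]=3
Ev 5: PC=3 idx=3 pred=T actual=T -> ctr[3]=3
Ev 6: PC=4 idx=0 pred=T actual=T -> ctr[0]=3
Ev 7: PC=3 idx=3 pred=T actual=N -> ctr[3]=2
Ev 8: PC=2 idx=2 pred=T actual=N -> ctr[2]=2
Ev 9: PC=3 idx=3 pred=T actual=T -> ctr[3]=3
Ev 10: PC=3 idx=3 pred=T actual=T -> ctr[3]=3
Ev 11: PC=3 idx=3 pred=T actual=T -> ctr[3]=3
Ev 12: PC=3 idx=3 pred=T actual=N -> ctr[3]=2

Answer: 3 3 2 2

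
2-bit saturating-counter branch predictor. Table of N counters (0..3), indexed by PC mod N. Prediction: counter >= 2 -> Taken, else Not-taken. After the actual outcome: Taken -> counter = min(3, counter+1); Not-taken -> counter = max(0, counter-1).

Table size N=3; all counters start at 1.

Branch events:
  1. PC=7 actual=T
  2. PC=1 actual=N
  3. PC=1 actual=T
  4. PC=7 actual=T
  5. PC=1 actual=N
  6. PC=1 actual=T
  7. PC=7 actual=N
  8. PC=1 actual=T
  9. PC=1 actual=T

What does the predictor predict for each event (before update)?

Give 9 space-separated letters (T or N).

Ev 1: PC=7 idx=1 pred=N actual=T -> ctr[1]=2
Ev 2: PC=1 idx=1 pred=T actual=N -> ctr[1]=1
Ev 3: PC=1 idx=1 pred=N actual=T -> ctr[1]=2
Ev 4: PC=7 idx=1 pred=T actual=T -> ctr[1]=3
Ev 5: PC=1 idx=1 pred=T actual=N -> ctr[1]=2
Ev 6: PC=1 idx=1 pred=T actual=T -> ctr[1]=3
Ev 7: PC=7 idx=1 pred=T actual=N -> ctr[1]=2
Ev 8: PC=1 idx=1 pred=T actual=T -> ctr[1]=3
Ev 9: PC=1 idx=1 pred=T actual=T -> ctr[1]=3

Answer: N T N T T T T T T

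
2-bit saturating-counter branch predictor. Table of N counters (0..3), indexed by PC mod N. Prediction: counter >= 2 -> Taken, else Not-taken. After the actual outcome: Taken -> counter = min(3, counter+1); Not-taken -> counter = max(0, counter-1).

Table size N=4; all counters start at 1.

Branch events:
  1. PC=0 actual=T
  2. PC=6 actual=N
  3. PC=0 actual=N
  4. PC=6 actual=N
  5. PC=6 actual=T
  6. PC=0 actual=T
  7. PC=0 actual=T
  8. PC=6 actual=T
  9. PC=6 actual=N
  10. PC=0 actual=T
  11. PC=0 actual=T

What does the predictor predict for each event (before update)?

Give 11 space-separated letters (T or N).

Answer: N N T N N N T N T T T

Derivation:
Ev 1: PC=0 idx=0 pred=N actual=T -> ctr[0]=2
Ev 2: PC=6 idx=2 pred=N actual=N -> ctr[2]=0
Ev 3: PC=0 idx=0 pred=T actual=N -> ctr[0]=1
Ev 4: PC=6 idx=2 pred=N actual=N -> ctr[2]=0
Ev 5: PC=6 idx=2 pred=N actual=T -> ctr[2]=1
Ev 6: PC=0 idx=0 pred=N actual=T -> ctr[0]=2
Ev 7: PC=0 idx=0 pred=T actual=T -> ctr[0]=3
Ev 8: PC=6 idx=2 pred=N actual=T -> ctr[2]=2
Ev 9: PC=6 idx=2 pred=T actual=N -> ctr[2]=1
Ev 10: PC=0 idx=0 pred=T actual=T -> ctr[0]=3
Ev 11: PC=0 idx=0 pred=T actual=T -> ctr[0]=3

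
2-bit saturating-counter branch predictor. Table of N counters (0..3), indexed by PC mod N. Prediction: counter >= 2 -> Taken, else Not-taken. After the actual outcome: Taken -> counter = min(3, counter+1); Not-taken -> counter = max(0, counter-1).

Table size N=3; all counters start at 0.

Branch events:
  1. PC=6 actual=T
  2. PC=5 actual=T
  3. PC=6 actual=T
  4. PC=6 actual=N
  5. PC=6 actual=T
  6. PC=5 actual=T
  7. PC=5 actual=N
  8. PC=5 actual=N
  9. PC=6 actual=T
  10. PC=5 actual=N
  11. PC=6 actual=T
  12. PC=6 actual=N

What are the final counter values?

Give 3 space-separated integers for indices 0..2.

Ev 1: PC=6 idx=0 pred=N actual=T -> ctr[0]=1
Ev 2: PC=5 idx=2 pred=N actual=T -> ctr[2]=1
Ev 3: PC=6 idx=0 pred=N actual=T -> ctr[0]=2
Ev 4: PC=6 idx=0 pred=T actual=N -> ctr[0]=1
Ev 5: PC=6 idx=0 pred=N actual=T -> ctr[0]=2
Ev 6: PC=5 idx=2 pred=N actual=T -> ctr[2]=2
Ev 7: PC=5 idx=2 pred=T actual=N -> ctr[2]=1
Ev 8: PC=5 idx=2 pred=N actual=N -> ctr[2]=0
Ev 9: PC=6 idx=0 pred=T actual=T -> ctr[0]=3
Ev 10: PC=5 idx=2 pred=N actual=N -> ctr[2]=0
Ev 11: PC=6 idx=0 pred=T actual=T -> ctr[0]=3
Ev 12: PC=6 idx=0 pred=T actual=N -> ctr[0]=2

Answer: 2 0 0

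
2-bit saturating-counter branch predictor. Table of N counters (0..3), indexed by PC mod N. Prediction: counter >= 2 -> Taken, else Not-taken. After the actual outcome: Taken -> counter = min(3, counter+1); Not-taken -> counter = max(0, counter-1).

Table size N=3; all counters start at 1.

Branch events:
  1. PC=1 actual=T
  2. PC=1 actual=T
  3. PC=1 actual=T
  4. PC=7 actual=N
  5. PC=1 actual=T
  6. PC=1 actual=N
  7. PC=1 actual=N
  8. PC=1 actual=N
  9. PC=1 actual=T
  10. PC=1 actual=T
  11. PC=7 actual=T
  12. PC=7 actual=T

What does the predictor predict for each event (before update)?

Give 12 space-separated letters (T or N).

Answer: N T T T T T T N N N T T

Derivation:
Ev 1: PC=1 idx=1 pred=N actual=T -> ctr[1]=2
Ev 2: PC=1 idx=1 pred=T actual=T -> ctr[1]=3
Ev 3: PC=1 idx=1 pred=T actual=T -> ctr[1]=3
Ev 4: PC=7 idx=1 pred=T actual=N -> ctr[1]=2
Ev 5: PC=1 idx=1 pred=T actual=T -> ctr[1]=3
Ev 6: PC=1 idx=1 pred=T actual=N -> ctr[1]=2
Ev 7: PC=1 idx=1 pred=T actual=N -> ctr[1]=1
Ev 8: PC=1 idx=1 pred=N actual=N -> ctr[1]=0
Ev 9: PC=1 idx=1 pred=N actual=T -> ctr[1]=1
Ev 10: PC=1 idx=1 pred=N actual=T -> ctr[1]=2
Ev 11: PC=7 idx=1 pred=T actual=T -> ctr[1]=3
Ev 12: PC=7 idx=1 pred=T actual=T -> ctr[1]=3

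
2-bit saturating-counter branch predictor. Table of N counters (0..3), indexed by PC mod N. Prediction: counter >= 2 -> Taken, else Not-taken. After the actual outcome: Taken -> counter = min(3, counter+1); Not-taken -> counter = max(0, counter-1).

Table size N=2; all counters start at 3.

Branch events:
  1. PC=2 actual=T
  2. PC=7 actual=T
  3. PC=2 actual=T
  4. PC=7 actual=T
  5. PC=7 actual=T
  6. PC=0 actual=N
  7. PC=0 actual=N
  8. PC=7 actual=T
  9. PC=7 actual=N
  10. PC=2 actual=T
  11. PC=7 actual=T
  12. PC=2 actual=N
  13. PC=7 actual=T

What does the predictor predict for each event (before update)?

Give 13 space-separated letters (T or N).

Answer: T T T T T T T T T N T T T

Derivation:
Ev 1: PC=2 idx=0 pred=T actual=T -> ctr[0]=3
Ev 2: PC=7 idx=1 pred=T actual=T -> ctr[1]=3
Ev 3: PC=2 idx=0 pred=T actual=T -> ctr[0]=3
Ev 4: PC=7 idx=1 pred=T actual=T -> ctr[1]=3
Ev 5: PC=7 idx=1 pred=T actual=T -> ctr[1]=3
Ev 6: PC=0 idx=0 pred=T actual=N -> ctr[0]=2
Ev 7: PC=0 idx=0 pred=T actual=N -> ctr[0]=1
Ev 8: PC=7 idx=1 pred=T actual=T -> ctr[1]=3
Ev 9: PC=7 idx=1 pred=T actual=N -> ctr[1]=2
Ev 10: PC=2 idx=0 pred=N actual=T -> ctr[0]=2
Ev 11: PC=7 idx=1 pred=T actual=T -> ctr[1]=3
Ev 12: PC=2 idx=0 pred=T actual=N -> ctr[0]=1
Ev 13: PC=7 idx=1 pred=T actual=T -> ctr[1]=3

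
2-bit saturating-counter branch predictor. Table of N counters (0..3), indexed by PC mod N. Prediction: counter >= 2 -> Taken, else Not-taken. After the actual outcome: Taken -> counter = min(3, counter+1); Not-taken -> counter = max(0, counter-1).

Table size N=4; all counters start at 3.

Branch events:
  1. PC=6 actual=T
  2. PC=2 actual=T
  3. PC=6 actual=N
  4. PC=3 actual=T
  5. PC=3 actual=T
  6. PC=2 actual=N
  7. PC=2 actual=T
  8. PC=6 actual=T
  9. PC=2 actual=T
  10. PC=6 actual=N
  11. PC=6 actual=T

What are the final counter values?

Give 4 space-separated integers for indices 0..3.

Answer: 3 3 3 3

Derivation:
Ev 1: PC=6 idx=2 pred=T actual=T -> ctr[2]=3
Ev 2: PC=2 idx=2 pred=T actual=T -> ctr[2]=3
Ev 3: PC=6 idx=2 pred=T actual=N -> ctr[2]=2
Ev 4: PC=3 idx=3 pred=T actual=T -> ctr[3]=3
Ev 5: PC=3 idx=3 pred=T actual=T -> ctr[3]=3
Ev 6: PC=2 idx=2 pred=T actual=N -> ctr[2]=1
Ev 7: PC=2 idx=2 pred=N actual=T -> ctr[2]=2
Ev 8: PC=6 idx=2 pred=T actual=T -> ctr[2]=3
Ev 9: PC=2 idx=2 pred=T actual=T -> ctr[2]=3
Ev 10: PC=6 idx=2 pred=T actual=N -> ctr[2]=2
Ev 11: PC=6 idx=2 pred=T actual=T -> ctr[2]=3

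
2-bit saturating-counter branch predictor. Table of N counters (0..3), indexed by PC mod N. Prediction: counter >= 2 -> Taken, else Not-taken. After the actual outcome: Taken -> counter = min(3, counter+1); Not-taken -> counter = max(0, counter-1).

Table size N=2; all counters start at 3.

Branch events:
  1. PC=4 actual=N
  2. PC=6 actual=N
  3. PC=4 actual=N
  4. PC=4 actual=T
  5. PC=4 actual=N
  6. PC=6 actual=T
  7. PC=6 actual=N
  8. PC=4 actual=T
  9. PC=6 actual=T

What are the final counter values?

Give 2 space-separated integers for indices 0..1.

Answer: 2 3

Derivation:
Ev 1: PC=4 idx=0 pred=T actual=N -> ctr[0]=2
Ev 2: PC=6 idx=0 pred=T actual=N -> ctr[0]=1
Ev 3: PC=4 idx=0 pred=N actual=N -> ctr[0]=0
Ev 4: PC=4 idx=0 pred=N actual=T -> ctr[0]=1
Ev 5: PC=4 idx=0 pred=N actual=N -> ctr[0]=0
Ev 6: PC=6 idx=0 pred=N actual=T -> ctr[0]=1
Ev 7: PC=6 idx=0 pred=N actual=N -> ctr[0]=0
Ev 8: PC=4 idx=0 pred=N actual=T -> ctr[0]=1
Ev 9: PC=6 idx=0 pred=N actual=T -> ctr[0]=2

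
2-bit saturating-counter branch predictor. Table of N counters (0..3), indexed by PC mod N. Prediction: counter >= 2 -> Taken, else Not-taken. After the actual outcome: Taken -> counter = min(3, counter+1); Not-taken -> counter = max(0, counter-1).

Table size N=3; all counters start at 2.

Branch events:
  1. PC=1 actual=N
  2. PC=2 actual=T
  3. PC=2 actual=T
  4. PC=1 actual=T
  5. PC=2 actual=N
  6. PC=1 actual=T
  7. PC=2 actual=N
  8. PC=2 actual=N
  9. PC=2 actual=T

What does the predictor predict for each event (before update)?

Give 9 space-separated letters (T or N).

Ev 1: PC=1 idx=1 pred=T actual=N -> ctr[1]=1
Ev 2: PC=2 idx=2 pred=T actual=T -> ctr[2]=3
Ev 3: PC=2 idx=2 pred=T actual=T -> ctr[2]=3
Ev 4: PC=1 idx=1 pred=N actual=T -> ctr[1]=2
Ev 5: PC=2 idx=2 pred=T actual=N -> ctr[2]=2
Ev 6: PC=1 idx=1 pred=T actual=T -> ctr[1]=3
Ev 7: PC=2 idx=2 pred=T actual=N -> ctr[2]=1
Ev 8: PC=2 idx=2 pred=N actual=N -> ctr[2]=0
Ev 9: PC=2 idx=2 pred=N actual=T -> ctr[2]=1

Answer: T T T N T T T N N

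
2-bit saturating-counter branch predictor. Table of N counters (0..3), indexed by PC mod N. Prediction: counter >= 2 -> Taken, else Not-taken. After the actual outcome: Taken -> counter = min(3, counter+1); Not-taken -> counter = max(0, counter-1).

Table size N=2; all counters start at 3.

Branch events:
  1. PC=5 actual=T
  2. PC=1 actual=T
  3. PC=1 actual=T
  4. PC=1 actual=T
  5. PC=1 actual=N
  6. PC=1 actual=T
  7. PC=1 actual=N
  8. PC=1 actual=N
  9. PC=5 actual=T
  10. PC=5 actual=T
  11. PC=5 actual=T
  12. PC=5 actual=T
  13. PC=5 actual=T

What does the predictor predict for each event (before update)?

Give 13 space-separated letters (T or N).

Ev 1: PC=5 idx=1 pred=T actual=T -> ctr[1]=3
Ev 2: PC=1 idx=1 pred=T actual=T -> ctr[1]=3
Ev 3: PC=1 idx=1 pred=T actual=T -> ctr[1]=3
Ev 4: PC=1 idx=1 pred=T actual=T -> ctr[1]=3
Ev 5: PC=1 idx=1 pred=T actual=N -> ctr[1]=2
Ev 6: PC=1 idx=1 pred=T actual=T -> ctr[1]=3
Ev 7: PC=1 idx=1 pred=T actual=N -> ctr[1]=2
Ev 8: PC=1 idx=1 pred=T actual=N -> ctr[1]=1
Ev 9: PC=5 idx=1 pred=N actual=T -> ctr[1]=2
Ev 10: PC=5 idx=1 pred=T actual=T -> ctr[1]=3
Ev 11: PC=5 idx=1 pred=T actual=T -> ctr[1]=3
Ev 12: PC=5 idx=1 pred=T actual=T -> ctr[1]=3
Ev 13: PC=5 idx=1 pred=T actual=T -> ctr[1]=3

Answer: T T T T T T T T N T T T T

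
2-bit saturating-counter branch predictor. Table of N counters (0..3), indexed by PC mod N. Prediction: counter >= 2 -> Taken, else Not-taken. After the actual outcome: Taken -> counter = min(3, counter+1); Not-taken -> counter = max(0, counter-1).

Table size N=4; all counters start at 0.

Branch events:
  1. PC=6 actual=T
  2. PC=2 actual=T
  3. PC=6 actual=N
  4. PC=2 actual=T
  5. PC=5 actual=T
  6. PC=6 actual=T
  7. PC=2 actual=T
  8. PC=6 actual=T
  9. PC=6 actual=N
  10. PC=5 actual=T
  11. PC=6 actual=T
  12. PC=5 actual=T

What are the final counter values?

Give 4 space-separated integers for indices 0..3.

Ev 1: PC=6 idx=2 pred=N actual=T -> ctr[2]=1
Ev 2: PC=2 idx=2 pred=N actual=T -> ctr[2]=2
Ev 3: PC=6 idx=2 pred=T actual=N -> ctr[2]=1
Ev 4: PC=2 idx=2 pred=N actual=T -> ctr[2]=2
Ev 5: PC=5 idx=1 pred=N actual=T -> ctr[1]=1
Ev 6: PC=6 idx=2 pred=T actual=T -> ctr[2]=3
Ev 7: PC=2 idx=2 pred=T actual=T -> ctr[2]=3
Ev 8: PC=6 idx=2 pred=T actual=T -> ctr[2]=3
Ev 9: PC=6 idx=2 pred=T actual=N -> ctr[2]=2
Ev 10: PC=5 idx=1 pred=N actual=T -> ctr[1]=2
Ev 11: PC=6 idx=2 pred=T actual=T -> ctr[2]=3
Ev 12: PC=5 idx=1 pred=T actual=T -> ctr[1]=3

Answer: 0 3 3 0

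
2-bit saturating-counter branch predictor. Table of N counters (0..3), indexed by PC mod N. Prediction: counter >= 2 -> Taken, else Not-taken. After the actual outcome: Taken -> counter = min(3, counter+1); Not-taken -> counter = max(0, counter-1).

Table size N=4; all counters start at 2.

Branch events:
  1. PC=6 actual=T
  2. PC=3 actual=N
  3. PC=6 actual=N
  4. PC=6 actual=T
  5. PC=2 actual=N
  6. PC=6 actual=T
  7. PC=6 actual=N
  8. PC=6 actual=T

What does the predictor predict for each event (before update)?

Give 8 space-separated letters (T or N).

Answer: T T T T T T T T

Derivation:
Ev 1: PC=6 idx=2 pred=T actual=T -> ctr[2]=3
Ev 2: PC=3 idx=3 pred=T actual=N -> ctr[3]=1
Ev 3: PC=6 idx=2 pred=T actual=N -> ctr[2]=2
Ev 4: PC=6 idx=2 pred=T actual=T -> ctr[2]=3
Ev 5: PC=2 idx=2 pred=T actual=N -> ctr[2]=2
Ev 6: PC=6 idx=2 pred=T actual=T -> ctr[2]=3
Ev 7: PC=6 idx=2 pred=T actual=N -> ctr[2]=2
Ev 8: PC=6 idx=2 pred=T actual=T -> ctr[2]=3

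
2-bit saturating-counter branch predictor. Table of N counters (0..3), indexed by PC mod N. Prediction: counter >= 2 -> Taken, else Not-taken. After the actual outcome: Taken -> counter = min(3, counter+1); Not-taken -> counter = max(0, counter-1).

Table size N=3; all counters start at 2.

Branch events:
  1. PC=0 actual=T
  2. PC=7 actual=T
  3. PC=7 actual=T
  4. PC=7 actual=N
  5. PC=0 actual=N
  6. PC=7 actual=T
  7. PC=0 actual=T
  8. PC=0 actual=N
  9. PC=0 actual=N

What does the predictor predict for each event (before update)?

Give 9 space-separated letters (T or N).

Ev 1: PC=0 idx=0 pred=T actual=T -> ctr[0]=3
Ev 2: PC=7 idx=1 pred=T actual=T -> ctr[1]=3
Ev 3: PC=7 idx=1 pred=T actual=T -> ctr[1]=3
Ev 4: PC=7 idx=1 pred=T actual=N -> ctr[1]=2
Ev 5: PC=0 idx=0 pred=T actual=N -> ctr[0]=2
Ev 6: PC=7 idx=1 pred=T actual=T -> ctr[1]=3
Ev 7: PC=0 idx=0 pred=T actual=T -> ctr[0]=3
Ev 8: PC=0 idx=0 pred=T actual=N -> ctr[0]=2
Ev 9: PC=0 idx=0 pred=T actual=N -> ctr[0]=1

Answer: T T T T T T T T T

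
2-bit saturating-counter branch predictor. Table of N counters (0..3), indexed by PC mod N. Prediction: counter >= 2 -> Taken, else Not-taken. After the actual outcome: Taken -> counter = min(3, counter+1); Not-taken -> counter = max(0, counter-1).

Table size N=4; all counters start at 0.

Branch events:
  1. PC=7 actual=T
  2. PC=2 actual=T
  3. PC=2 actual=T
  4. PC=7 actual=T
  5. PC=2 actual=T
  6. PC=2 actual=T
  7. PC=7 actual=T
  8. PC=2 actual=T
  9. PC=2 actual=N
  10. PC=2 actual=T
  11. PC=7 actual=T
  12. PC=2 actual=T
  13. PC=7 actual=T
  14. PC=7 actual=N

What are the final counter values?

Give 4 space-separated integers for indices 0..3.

Answer: 0 0 3 2

Derivation:
Ev 1: PC=7 idx=3 pred=N actual=T -> ctr[3]=1
Ev 2: PC=2 idx=2 pred=N actual=T -> ctr[2]=1
Ev 3: PC=2 idx=2 pred=N actual=T -> ctr[2]=2
Ev 4: PC=7 idx=3 pred=N actual=T -> ctr[3]=2
Ev 5: PC=2 idx=2 pred=T actual=T -> ctr[2]=3
Ev 6: PC=2 idx=2 pred=T actual=T -> ctr[2]=3
Ev 7: PC=7 idx=3 pred=T actual=T -> ctr[3]=3
Ev 8: PC=2 idx=2 pred=T actual=T -> ctr[2]=3
Ev 9: PC=2 idx=2 pred=T actual=N -> ctr[2]=2
Ev 10: PC=2 idx=2 pred=T actual=T -> ctr[2]=3
Ev 11: PC=7 idx=3 pred=T actual=T -> ctr[3]=3
Ev 12: PC=2 idx=2 pred=T actual=T -> ctr[2]=3
Ev 13: PC=7 idx=3 pred=T actual=T -> ctr[3]=3
Ev 14: PC=7 idx=3 pred=T actual=N -> ctr[3]=2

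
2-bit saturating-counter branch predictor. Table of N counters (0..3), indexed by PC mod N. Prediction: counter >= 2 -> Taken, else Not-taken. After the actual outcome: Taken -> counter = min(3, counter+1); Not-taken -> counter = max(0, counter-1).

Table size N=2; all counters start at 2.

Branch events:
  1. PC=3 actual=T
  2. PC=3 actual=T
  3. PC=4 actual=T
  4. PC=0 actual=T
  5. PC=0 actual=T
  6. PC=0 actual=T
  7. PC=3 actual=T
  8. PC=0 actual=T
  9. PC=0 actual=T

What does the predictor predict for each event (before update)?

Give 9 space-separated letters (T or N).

Ev 1: PC=3 idx=1 pred=T actual=T -> ctr[1]=3
Ev 2: PC=3 idx=1 pred=T actual=T -> ctr[1]=3
Ev 3: PC=4 idx=0 pred=T actual=T -> ctr[0]=3
Ev 4: PC=0 idx=0 pred=T actual=T -> ctr[0]=3
Ev 5: PC=0 idx=0 pred=T actual=T -> ctr[0]=3
Ev 6: PC=0 idx=0 pred=T actual=T -> ctr[0]=3
Ev 7: PC=3 idx=1 pred=T actual=T -> ctr[1]=3
Ev 8: PC=0 idx=0 pred=T actual=T -> ctr[0]=3
Ev 9: PC=0 idx=0 pred=T actual=T -> ctr[0]=3

Answer: T T T T T T T T T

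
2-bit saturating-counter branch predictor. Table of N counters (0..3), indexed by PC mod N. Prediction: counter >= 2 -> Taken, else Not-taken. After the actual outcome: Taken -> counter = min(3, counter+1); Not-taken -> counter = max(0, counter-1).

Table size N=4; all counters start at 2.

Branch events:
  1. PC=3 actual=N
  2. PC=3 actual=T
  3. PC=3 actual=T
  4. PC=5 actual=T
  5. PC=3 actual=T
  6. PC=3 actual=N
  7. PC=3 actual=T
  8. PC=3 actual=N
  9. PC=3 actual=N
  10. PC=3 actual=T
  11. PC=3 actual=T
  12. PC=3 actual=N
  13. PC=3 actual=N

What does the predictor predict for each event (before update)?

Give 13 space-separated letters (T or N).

Ev 1: PC=3 idx=3 pred=T actual=N -> ctr[3]=1
Ev 2: PC=3 idx=3 pred=N actual=T -> ctr[3]=2
Ev 3: PC=3 idx=3 pred=T actual=T -> ctr[3]=3
Ev 4: PC=5 idx=1 pred=T actual=T -> ctr[1]=3
Ev 5: PC=3 idx=3 pred=T actual=T -> ctr[3]=3
Ev 6: PC=3 idx=3 pred=T actual=N -> ctr[3]=2
Ev 7: PC=3 idx=3 pred=T actual=T -> ctr[3]=3
Ev 8: PC=3 idx=3 pred=T actual=N -> ctr[3]=2
Ev 9: PC=3 idx=3 pred=T actual=N -> ctr[3]=1
Ev 10: PC=3 idx=3 pred=N actual=T -> ctr[3]=2
Ev 11: PC=3 idx=3 pred=T actual=T -> ctr[3]=3
Ev 12: PC=3 idx=3 pred=T actual=N -> ctr[3]=2
Ev 13: PC=3 idx=3 pred=T actual=N -> ctr[3]=1

Answer: T N T T T T T T T N T T T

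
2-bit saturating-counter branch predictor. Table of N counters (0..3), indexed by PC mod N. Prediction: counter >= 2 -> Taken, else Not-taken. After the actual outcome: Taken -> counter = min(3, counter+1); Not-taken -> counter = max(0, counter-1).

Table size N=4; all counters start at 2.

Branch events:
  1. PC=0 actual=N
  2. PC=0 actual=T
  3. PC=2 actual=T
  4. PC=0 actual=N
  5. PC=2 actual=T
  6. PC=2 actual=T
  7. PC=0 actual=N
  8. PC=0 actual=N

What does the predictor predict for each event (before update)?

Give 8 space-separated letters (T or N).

Answer: T N T T T T N N

Derivation:
Ev 1: PC=0 idx=0 pred=T actual=N -> ctr[0]=1
Ev 2: PC=0 idx=0 pred=N actual=T -> ctr[0]=2
Ev 3: PC=2 idx=2 pred=T actual=T -> ctr[2]=3
Ev 4: PC=0 idx=0 pred=T actual=N -> ctr[0]=1
Ev 5: PC=2 idx=2 pred=T actual=T -> ctr[2]=3
Ev 6: PC=2 idx=2 pred=T actual=T -> ctr[2]=3
Ev 7: PC=0 idx=0 pred=N actual=N -> ctr[0]=0
Ev 8: PC=0 idx=0 pred=N actual=N -> ctr[0]=0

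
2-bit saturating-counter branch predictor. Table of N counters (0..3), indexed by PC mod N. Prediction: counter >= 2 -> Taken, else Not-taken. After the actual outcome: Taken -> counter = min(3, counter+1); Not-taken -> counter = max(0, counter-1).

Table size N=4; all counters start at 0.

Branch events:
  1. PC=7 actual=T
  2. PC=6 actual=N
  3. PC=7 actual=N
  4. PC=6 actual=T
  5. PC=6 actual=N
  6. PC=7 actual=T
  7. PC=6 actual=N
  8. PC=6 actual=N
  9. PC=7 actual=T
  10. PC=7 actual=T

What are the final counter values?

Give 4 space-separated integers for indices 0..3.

Answer: 0 0 0 3

Derivation:
Ev 1: PC=7 idx=3 pred=N actual=T -> ctr[3]=1
Ev 2: PC=6 idx=2 pred=N actual=N -> ctr[2]=0
Ev 3: PC=7 idx=3 pred=N actual=N -> ctr[3]=0
Ev 4: PC=6 idx=2 pred=N actual=T -> ctr[2]=1
Ev 5: PC=6 idx=2 pred=N actual=N -> ctr[2]=0
Ev 6: PC=7 idx=3 pred=N actual=T -> ctr[3]=1
Ev 7: PC=6 idx=2 pred=N actual=N -> ctr[2]=0
Ev 8: PC=6 idx=2 pred=N actual=N -> ctr[2]=0
Ev 9: PC=7 idx=3 pred=N actual=T -> ctr[3]=2
Ev 10: PC=7 idx=3 pred=T actual=T -> ctr[3]=3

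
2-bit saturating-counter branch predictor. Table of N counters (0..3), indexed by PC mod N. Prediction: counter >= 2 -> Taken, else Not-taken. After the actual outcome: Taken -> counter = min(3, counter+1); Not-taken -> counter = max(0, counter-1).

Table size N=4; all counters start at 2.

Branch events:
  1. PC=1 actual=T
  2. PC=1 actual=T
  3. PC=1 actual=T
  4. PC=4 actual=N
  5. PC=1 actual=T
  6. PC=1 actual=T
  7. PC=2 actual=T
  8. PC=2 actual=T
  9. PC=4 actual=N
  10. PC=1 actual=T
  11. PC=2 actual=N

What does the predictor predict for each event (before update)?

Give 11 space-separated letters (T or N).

Answer: T T T T T T T T N T T

Derivation:
Ev 1: PC=1 idx=1 pred=T actual=T -> ctr[1]=3
Ev 2: PC=1 idx=1 pred=T actual=T -> ctr[1]=3
Ev 3: PC=1 idx=1 pred=T actual=T -> ctr[1]=3
Ev 4: PC=4 idx=0 pred=T actual=N -> ctr[0]=1
Ev 5: PC=1 idx=1 pred=T actual=T -> ctr[1]=3
Ev 6: PC=1 idx=1 pred=T actual=T -> ctr[1]=3
Ev 7: PC=2 idx=2 pred=T actual=T -> ctr[2]=3
Ev 8: PC=2 idx=2 pred=T actual=T -> ctr[2]=3
Ev 9: PC=4 idx=0 pred=N actual=N -> ctr[0]=0
Ev 10: PC=1 idx=1 pred=T actual=T -> ctr[1]=3
Ev 11: PC=2 idx=2 pred=T actual=N -> ctr[2]=2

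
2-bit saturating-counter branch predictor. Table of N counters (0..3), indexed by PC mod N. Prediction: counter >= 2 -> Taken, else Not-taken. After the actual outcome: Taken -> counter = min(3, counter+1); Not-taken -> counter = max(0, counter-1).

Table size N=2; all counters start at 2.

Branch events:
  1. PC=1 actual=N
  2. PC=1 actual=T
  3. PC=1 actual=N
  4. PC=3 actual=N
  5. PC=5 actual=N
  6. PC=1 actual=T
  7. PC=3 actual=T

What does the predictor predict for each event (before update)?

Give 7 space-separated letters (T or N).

Ev 1: PC=1 idx=1 pred=T actual=N -> ctr[1]=1
Ev 2: PC=1 idx=1 pred=N actual=T -> ctr[1]=2
Ev 3: PC=1 idx=1 pred=T actual=N -> ctr[1]=1
Ev 4: PC=3 idx=1 pred=N actual=N -> ctr[1]=0
Ev 5: PC=5 idx=1 pred=N actual=N -> ctr[1]=0
Ev 6: PC=1 idx=1 pred=N actual=T -> ctr[1]=1
Ev 7: PC=3 idx=1 pred=N actual=T -> ctr[1]=2

Answer: T N T N N N N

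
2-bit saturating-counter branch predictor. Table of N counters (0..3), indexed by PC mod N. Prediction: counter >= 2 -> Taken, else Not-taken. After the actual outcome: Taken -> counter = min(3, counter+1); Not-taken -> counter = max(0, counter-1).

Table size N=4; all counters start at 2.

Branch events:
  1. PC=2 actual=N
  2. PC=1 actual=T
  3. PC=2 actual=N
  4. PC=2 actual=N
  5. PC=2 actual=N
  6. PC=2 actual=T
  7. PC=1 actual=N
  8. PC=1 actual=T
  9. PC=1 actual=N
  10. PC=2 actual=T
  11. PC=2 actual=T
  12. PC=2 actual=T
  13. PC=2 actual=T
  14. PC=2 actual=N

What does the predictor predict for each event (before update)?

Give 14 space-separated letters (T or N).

Ev 1: PC=2 idx=2 pred=T actual=N -> ctr[2]=1
Ev 2: PC=1 idx=1 pred=T actual=T -> ctr[1]=3
Ev 3: PC=2 idx=2 pred=N actual=N -> ctr[2]=0
Ev 4: PC=2 idx=2 pred=N actual=N -> ctr[2]=0
Ev 5: PC=2 idx=2 pred=N actual=N -> ctr[2]=0
Ev 6: PC=2 idx=2 pred=N actual=T -> ctr[2]=1
Ev 7: PC=1 idx=1 pred=T actual=N -> ctr[1]=2
Ev 8: PC=1 idx=1 pred=T actual=T -> ctr[1]=3
Ev 9: PC=1 idx=1 pred=T actual=N -> ctr[1]=2
Ev 10: PC=2 idx=2 pred=N actual=T -> ctr[2]=2
Ev 11: PC=2 idx=2 pred=T actual=T -> ctr[2]=3
Ev 12: PC=2 idx=2 pred=T actual=T -> ctr[2]=3
Ev 13: PC=2 idx=2 pred=T actual=T -> ctr[2]=3
Ev 14: PC=2 idx=2 pred=T actual=N -> ctr[2]=2

Answer: T T N N N N T T T N T T T T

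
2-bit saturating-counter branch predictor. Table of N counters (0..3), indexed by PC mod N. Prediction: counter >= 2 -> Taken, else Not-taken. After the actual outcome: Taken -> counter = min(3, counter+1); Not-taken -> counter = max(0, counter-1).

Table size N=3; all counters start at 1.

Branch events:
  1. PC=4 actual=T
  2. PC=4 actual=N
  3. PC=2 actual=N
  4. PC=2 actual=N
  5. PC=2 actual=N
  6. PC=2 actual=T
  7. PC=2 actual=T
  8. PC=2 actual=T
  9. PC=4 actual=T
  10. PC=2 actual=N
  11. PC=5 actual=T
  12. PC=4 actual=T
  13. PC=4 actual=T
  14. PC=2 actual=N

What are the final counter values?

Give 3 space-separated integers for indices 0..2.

Answer: 1 3 2

Derivation:
Ev 1: PC=4 idx=1 pred=N actual=T -> ctr[1]=2
Ev 2: PC=4 idx=1 pred=T actual=N -> ctr[1]=1
Ev 3: PC=2 idx=2 pred=N actual=N -> ctr[2]=0
Ev 4: PC=2 idx=2 pred=N actual=N -> ctr[2]=0
Ev 5: PC=2 idx=2 pred=N actual=N -> ctr[2]=0
Ev 6: PC=2 idx=2 pred=N actual=T -> ctr[2]=1
Ev 7: PC=2 idx=2 pred=N actual=T -> ctr[2]=2
Ev 8: PC=2 idx=2 pred=T actual=T -> ctr[2]=3
Ev 9: PC=4 idx=1 pred=N actual=T -> ctr[1]=2
Ev 10: PC=2 idx=2 pred=T actual=N -> ctr[2]=2
Ev 11: PC=5 idx=2 pred=T actual=T -> ctr[2]=3
Ev 12: PC=4 idx=1 pred=T actual=T -> ctr[1]=3
Ev 13: PC=4 idx=1 pred=T actual=T -> ctr[1]=3
Ev 14: PC=2 idx=2 pred=T actual=N -> ctr[2]=2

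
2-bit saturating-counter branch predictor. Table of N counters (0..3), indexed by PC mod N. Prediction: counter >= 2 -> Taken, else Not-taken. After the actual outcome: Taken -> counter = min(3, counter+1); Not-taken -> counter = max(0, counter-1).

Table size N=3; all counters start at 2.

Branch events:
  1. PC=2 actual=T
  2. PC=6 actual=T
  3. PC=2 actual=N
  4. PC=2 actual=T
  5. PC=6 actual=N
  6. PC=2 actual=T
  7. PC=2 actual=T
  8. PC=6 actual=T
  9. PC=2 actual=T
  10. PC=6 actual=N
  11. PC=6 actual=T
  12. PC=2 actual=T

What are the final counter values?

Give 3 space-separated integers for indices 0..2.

Ev 1: PC=2 idx=2 pred=T actual=T -> ctr[2]=3
Ev 2: PC=6 idx=0 pred=T actual=T -> ctr[0]=3
Ev 3: PC=2 idx=2 pred=T actual=N -> ctr[2]=2
Ev 4: PC=2 idx=2 pred=T actual=T -> ctr[2]=3
Ev 5: PC=6 idx=0 pred=T actual=N -> ctr[0]=2
Ev 6: PC=2 idx=2 pred=T actual=T -> ctr[2]=3
Ev 7: PC=2 idx=2 pred=T actual=T -> ctr[2]=3
Ev 8: PC=6 idx=0 pred=T actual=T -> ctr[0]=3
Ev 9: PC=2 idx=2 pred=T actual=T -> ctr[2]=3
Ev 10: PC=6 idx=0 pred=T actual=N -> ctr[0]=2
Ev 11: PC=6 idx=0 pred=T actual=T -> ctr[0]=3
Ev 12: PC=2 idx=2 pred=T actual=T -> ctr[2]=3

Answer: 3 2 3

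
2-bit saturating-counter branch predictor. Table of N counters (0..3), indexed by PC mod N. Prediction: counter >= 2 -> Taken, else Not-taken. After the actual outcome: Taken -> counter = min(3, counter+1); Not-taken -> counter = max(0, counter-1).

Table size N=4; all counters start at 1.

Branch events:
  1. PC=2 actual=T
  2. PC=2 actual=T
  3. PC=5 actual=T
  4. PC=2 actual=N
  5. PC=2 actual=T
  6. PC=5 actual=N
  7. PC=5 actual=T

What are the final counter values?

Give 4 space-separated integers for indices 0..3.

Answer: 1 2 3 1

Derivation:
Ev 1: PC=2 idx=2 pred=N actual=T -> ctr[2]=2
Ev 2: PC=2 idx=2 pred=T actual=T -> ctr[2]=3
Ev 3: PC=5 idx=1 pred=N actual=T -> ctr[1]=2
Ev 4: PC=2 idx=2 pred=T actual=N -> ctr[2]=2
Ev 5: PC=2 idx=2 pred=T actual=T -> ctr[2]=3
Ev 6: PC=5 idx=1 pred=T actual=N -> ctr[1]=1
Ev 7: PC=5 idx=1 pred=N actual=T -> ctr[1]=2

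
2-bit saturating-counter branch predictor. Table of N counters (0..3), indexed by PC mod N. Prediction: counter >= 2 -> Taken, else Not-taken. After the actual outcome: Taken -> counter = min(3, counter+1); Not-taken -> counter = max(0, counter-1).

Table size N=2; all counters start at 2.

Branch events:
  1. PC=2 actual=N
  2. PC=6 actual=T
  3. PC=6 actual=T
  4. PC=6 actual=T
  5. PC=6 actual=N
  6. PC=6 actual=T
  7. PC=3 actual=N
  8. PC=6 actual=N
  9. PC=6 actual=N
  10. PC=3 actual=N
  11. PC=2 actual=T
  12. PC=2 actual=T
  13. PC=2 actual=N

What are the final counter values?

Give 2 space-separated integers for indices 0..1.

Ev 1: PC=2 idx=0 pred=T actual=N -> ctr[0]=1
Ev 2: PC=6 idx=0 pred=N actual=T -> ctr[0]=2
Ev 3: PC=6 idx=0 pred=T actual=T -> ctr[0]=3
Ev 4: PC=6 idx=0 pred=T actual=T -> ctr[0]=3
Ev 5: PC=6 idx=0 pred=T actual=N -> ctr[0]=2
Ev 6: PC=6 idx=0 pred=T actual=T -> ctr[0]=3
Ev 7: PC=3 idx=1 pred=T actual=N -> ctr[1]=1
Ev 8: PC=6 idx=0 pred=T actual=N -> ctr[0]=2
Ev 9: PC=6 idx=0 pred=T actual=N -> ctr[0]=1
Ev 10: PC=3 idx=1 pred=N actual=N -> ctr[1]=0
Ev 11: PC=2 idx=0 pred=N actual=T -> ctr[0]=2
Ev 12: PC=2 idx=0 pred=T actual=T -> ctr[0]=3
Ev 13: PC=2 idx=0 pred=T actual=N -> ctr[0]=2

Answer: 2 0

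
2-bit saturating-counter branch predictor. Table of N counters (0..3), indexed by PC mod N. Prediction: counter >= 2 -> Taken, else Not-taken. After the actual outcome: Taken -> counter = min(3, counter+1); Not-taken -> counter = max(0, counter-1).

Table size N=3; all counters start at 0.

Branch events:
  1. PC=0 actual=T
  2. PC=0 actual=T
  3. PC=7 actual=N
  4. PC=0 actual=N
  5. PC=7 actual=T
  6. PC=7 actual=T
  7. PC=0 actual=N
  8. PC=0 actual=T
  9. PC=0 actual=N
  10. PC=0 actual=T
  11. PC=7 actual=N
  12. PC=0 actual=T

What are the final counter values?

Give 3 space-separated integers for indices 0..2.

Answer: 2 1 0

Derivation:
Ev 1: PC=0 idx=0 pred=N actual=T -> ctr[0]=1
Ev 2: PC=0 idx=0 pred=N actual=T -> ctr[0]=2
Ev 3: PC=7 idx=1 pred=N actual=N -> ctr[1]=0
Ev 4: PC=0 idx=0 pred=T actual=N -> ctr[0]=1
Ev 5: PC=7 idx=1 pred=N actual=T -> ctr[1]=1
Ev 6: PC=7 idx=1 pred=N actual=T -> ctr[1]=2
Ev 7: PC=0 idx=0 pred=N actual=N -> ctr[0]=0
Ev 8: PC=0 idx=0 pred=N actual=T -> ctr[0]=1
Ev 9: PC=0 idx=0 pred=N actual=N -> ctr[0]=0
Ev 10: PC=0 idx=0 pred=N actual=T -> ctr[0]=1
Ev 11: PC=7 idx=1 pred=T actual=N -> ctr[1]=1
Ev 12: PC=0 idx=0 pred=N actual=T -> ctr[0]=2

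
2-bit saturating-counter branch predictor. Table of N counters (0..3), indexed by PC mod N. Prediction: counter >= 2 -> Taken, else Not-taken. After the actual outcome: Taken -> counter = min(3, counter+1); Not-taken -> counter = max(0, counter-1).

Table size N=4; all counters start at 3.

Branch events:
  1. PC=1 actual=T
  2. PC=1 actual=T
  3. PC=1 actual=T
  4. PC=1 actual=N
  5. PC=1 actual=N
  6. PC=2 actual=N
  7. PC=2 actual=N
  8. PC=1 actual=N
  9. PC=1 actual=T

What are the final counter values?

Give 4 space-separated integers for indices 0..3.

Ev 1: PC=1 idx=1 pred=T actual=T -> ctr[1]=3
Ev 2: PC=1 idx=1 pred=T actual=T -> ctr[1]=3
Ev 3: PC=1 idx=1 pred=T actual=T -> ctr[1]=3
Ev 4: PC=1 idx=1 pred=T actual=N -> ctr[1]=2
Ev 5: PC=1 idx=1 pred=T actual=N -> ctr[1]=1
Ev 6: PC=2 idx=2 pred=T actual=N -> ctr[2]=2
Ev 7: PC=2 idx=2 pred=T actual=N -> ctr[2]=1
Ev 8: PC=1 idx=1 pred=N actual=N -> ctr[1]=0
Ev 9: PC=1 idx=1 pred=N actual=T -> ctr[1]=1

Answer: 3 1 1 3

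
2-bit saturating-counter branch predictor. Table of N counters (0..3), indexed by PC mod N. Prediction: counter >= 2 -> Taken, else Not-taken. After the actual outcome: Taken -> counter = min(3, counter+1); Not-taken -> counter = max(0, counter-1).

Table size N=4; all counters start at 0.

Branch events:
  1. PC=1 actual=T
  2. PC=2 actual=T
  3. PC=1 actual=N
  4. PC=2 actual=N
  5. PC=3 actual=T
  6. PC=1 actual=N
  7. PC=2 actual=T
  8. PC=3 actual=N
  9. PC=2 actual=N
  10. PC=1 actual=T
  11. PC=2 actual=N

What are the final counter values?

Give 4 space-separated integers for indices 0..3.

Answer: 0 1 0 0

Derivation:
Ev 1: PC=1 idx=1 pred=N actual=T -> ctr[1]=1
Ev 2: PC=2 idx=2 pred=N actual=T -> ctr[2]=1
Ev 3: PC=1 idx=1 pred=N actual=N -> ctr[1]=0
Ev 4: PC=2 idx=2 pred=N actual=N -> ctr[2]=0
Ev 5: PC=3 idx=3 pred=N actual=T -> ctr[3]=1
Ev 6: PC=1 idx=1 pred=N actual=N -> ctr[1]=0
Ev 7: PC=2 idx=2 pred=N actual=T -> ctr[2]=1
Ev 8: PC=3 idx=3 pred=N actual=N -> ctr[3]=0
Ev 9: PC=2 idx=2 pred=N actual=N -> ctr[2]=0
Ev 10: PC=1 idx=1 pred=N actual=T -> ctr[1]=1
Ev 11: PC=2 idx=2 pred=N actual=N -> ctr[2]=0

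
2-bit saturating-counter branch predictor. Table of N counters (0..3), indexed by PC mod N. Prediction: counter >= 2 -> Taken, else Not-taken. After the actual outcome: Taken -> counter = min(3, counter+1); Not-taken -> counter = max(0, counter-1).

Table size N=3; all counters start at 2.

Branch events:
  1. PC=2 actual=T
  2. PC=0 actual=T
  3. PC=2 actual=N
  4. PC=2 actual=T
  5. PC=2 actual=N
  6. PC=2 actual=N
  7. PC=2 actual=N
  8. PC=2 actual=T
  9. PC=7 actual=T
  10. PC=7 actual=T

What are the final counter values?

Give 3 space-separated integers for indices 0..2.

Answer: 3 3 1

Derivation:
Ev 1: PC=2 idx=2 pred=T actual=T -> ctr[2]=3
Ev 2: PC=0 idx=0 pred=T actual=T -> ctr[0]=3
Ev 3: PC=2 idx=2 pred=T actual=N -> ctr[2]=2
Ev 4: PC=2 idx=2 pred=T actual=T -> ctr[2]=3
Ev 5: PC=2 idx=2 pred=T actual=N -> ctr[2]=2
Ev 6: PC=2 idx=2 pred=T actual=N -> ctr[2]=1
Ev 7: PC=2 idx=2 pred=N actual=N -> ctr[2]=0
Ev 8: PC=2 idx=2 pred=N actual=T -> ctr[2]=1
Ev 9: PC=7 idx=1 pred=T actual=T -> ctr[1]=3
Ev 10: PC=7 idx=1 pred=T actual=T -> ctr[1]=3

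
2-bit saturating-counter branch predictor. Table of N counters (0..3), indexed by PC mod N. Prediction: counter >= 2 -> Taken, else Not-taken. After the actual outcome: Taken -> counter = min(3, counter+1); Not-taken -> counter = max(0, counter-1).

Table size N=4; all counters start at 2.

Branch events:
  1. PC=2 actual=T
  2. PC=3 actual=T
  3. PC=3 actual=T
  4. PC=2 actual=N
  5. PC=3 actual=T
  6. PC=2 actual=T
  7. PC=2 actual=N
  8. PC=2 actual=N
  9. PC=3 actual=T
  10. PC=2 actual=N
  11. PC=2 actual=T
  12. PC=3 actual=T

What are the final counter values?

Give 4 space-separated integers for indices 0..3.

Ev 1: PC=2 idx=2 pred=T actual=T -> ctr[2]=3
Ev 2: PC=3 idx=3 pred=T actual=T -> ctr[3]=3
Ev 3: PC=3 idx=3 pred=T actual=T -> ctr[3]=3
Ev 4: PC=2 idx=2 pred=T actual=N -> ctr[2]=2
Ev 5: PC=3 idx=3 pred=T actual=T -> ctr[3]=3
Ev 6: PC=2 idx=2 pred=T actual=T -> ctr[2]=3
Ev 7: PC=2 idx=2 pred=T actual=N -> ctr[2]=2
Ev 8: PC=2 idx=2 pred=T actual=N -> ctr[2]=1
Ev 9: PC=3 idx=3 pred=T actual=T -> ctr[3]=3
Ev 10: PC=2 idx=2 pred=N actual=N -> ctr[2]=0
Ev 11: PC=2 idx=2 pred=N actual=T -> ctr[2]=1
Ev 12: PC=3 idx=3 pred=T actual=T -> ctr[3]=3

Answer: 2 2 1 3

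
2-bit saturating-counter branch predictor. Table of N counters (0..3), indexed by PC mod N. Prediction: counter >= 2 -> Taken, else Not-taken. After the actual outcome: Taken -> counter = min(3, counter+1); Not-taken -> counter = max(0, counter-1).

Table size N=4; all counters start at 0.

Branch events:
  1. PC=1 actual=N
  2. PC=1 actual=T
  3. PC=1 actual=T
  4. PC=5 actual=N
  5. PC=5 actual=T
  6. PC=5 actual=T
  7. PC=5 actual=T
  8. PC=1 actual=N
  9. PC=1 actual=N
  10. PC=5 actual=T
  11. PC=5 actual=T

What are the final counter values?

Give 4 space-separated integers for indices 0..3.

Answer: 0 3 0 0

Derivation:
Ev 1: PC=1 idx=1 pred=N actual=N -> ctr[1]=0
Ev 2: PC=1 idx=1 pred=N actual=T -> ctr[1]=1
Ev 3: PC=1 idx=1 pred=N actual=T -> ctr[1]=2
Ev 4: PC=5 idx=1 pred=T actual=N -> ctr[1]=1
Ev 5: PC=5 idx=1 pred=N actual=T -> ctr[1]=2
Ev 6: PC=5 idx=1 pred=T actual=T -> ctr[1]=3
Ev 7: PC=5 idx=1 pred=T actual=T -> ctr[1]=3
Ev 8: PC=1 idx=1 pred=T actual=N -> ctr[1]=2
Ev 9: PC=1 idx=1 pred=T actual=N -> ctr[1]=1
Ev 10: PC=5 idx=1 pred=N actual=T -> ctr[1]=2
Ev 11: PC=5 idx=1 pred=T actual=T -> ctr[1]=3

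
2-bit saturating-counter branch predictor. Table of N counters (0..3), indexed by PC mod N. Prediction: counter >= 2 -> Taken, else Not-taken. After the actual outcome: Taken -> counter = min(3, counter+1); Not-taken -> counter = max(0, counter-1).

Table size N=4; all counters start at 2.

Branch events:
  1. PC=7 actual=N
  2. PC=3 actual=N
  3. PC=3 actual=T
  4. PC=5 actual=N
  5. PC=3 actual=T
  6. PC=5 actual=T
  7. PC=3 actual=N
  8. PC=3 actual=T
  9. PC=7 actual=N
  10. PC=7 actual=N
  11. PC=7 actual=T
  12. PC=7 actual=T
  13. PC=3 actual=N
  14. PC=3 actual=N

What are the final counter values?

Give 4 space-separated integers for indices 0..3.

Answer: 2 2 2 0

Derivation:
Ev 1: PC=7 idx=3 pred=T actual=N -> ctr[3]=1
Ev 2: PC=3 idx=3 pred=N actual=N -> ctr[3]=0
Ev 3: PC=3 idx=3 pred=N actual=T -> ctr[3]=1
Ev 4: PC=5 idx=1 pred=T actual=N -> ctr[1]=1
Ev 5: PC=3 idx=3 pred=N actual=T -> ctr[3]=2
Ev 6: PC=5 idx=1 pred=N actual=T -> ctr[1]=2
Ev 7: PC=3 idx=3 pred=T actual=N -> ctr[3]=1
Ev 8: PC=3 idx=3 pred=N actual=T -> ctr[3]=2
Ev 9: PC=7 idx=3 pred=T actual=N -> ctr[3]=1
Ev 10: PC=7 idx=3 pred=N actual=N -> ctr[3]=0
Ev 11: PC=7 idx=3 pred=N actual=T -> ctr[3]=1
Ev 12: PC=7 idx=3 pred=N actual=T -> ctr[3]=2
Ev 13: PC=3 idx=3 pred=T actual=N -> ctr[3]=1
Ev 14: PC=3 idx=3 pred=N actual=N -> ctr[3]=0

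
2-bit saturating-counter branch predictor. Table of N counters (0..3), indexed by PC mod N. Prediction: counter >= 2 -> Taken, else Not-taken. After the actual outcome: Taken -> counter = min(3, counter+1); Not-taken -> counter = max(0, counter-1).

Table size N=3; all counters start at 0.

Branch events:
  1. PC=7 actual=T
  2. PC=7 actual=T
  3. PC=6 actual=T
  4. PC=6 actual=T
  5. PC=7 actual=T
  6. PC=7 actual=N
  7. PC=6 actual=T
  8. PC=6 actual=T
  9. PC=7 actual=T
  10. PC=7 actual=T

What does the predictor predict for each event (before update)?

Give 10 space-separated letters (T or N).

Answer: N N N N T T T T T T

Derivation:
Ev 1: PC=7 idx=1 pred=N actual=T -> ctr[1]=1
Ev 2: PC=7 idx=1 pred=N actual=T -> ctr[1]=2
Ev 3: PC=6 idx=0 pred=N actual=T -> ctr[0]=1
Ev 4: PC=6 idx=0 pred=N actual=T -> ctr[0]=2
Ev 5: PC=7 idx=1 pred=T actual=T -> ctr[1]=3
Ev 6: PC=7 idx=1 pred=T actual=N -> ctr[1]=2
Ev 7: PC=6 idx=0 pred=T actual=T -> ctr[0]=3
Ev 8: PC=6 idx=0 pred=T actual=T -> ctr[0]=3
Ev 9: PC=7 idx=1 pred=T actual=T -> ctr[1]=3
Ev 10: PC=7 idx=1 pred=T actual=T -> ctr[1]=3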